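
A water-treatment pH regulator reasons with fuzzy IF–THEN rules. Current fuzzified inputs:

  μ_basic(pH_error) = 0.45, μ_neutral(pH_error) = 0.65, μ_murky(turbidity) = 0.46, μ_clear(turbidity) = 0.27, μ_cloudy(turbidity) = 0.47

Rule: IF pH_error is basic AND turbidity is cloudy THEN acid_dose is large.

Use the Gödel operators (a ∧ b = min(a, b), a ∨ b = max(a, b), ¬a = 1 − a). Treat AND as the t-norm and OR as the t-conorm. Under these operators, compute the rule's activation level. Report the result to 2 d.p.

0.45

firing strength: basic=0.45, cloudy=0.47; AND[min(a, b)] → w = 0.45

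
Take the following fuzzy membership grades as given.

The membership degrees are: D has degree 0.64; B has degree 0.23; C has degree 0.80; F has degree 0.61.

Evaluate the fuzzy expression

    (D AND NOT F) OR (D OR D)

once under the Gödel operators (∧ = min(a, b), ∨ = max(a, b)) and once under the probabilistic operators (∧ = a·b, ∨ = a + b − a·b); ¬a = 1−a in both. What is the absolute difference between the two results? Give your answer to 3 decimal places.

0.263

Under Gödel:
  NOT F = 1 − 0.61 = 0.39
  D AND NOT F = min(a, b) on (0.64, 0.39) = 0.39
  D OR D = max(a, b) on (0.64, 0.64) = 0.64
  (D AND NOT F) OR (D OR D) = max(a, b) on (0.39, 0.64) = 0.64
  → value = 0.6400
Under probabilistic:
  NOT F = 1 − 0.6100 = 0.3900
  D AND NOT F = a·b on (0.6400, 0.3900) = 0.2496
  D OR D = a + b − a·b on (0.6400, 0.6400) = 0.8704
  (D AND NOT F) OR (D OR D) = a + b − a·b on (0.2496, 0.8704) = 0.9027
  → value = 0.9027
|0.6400 − 0.9027| = 0.263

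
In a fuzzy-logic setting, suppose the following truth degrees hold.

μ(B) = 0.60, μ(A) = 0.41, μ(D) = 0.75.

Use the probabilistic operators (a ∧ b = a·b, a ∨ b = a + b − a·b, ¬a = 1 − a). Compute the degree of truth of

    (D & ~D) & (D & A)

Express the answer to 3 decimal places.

~D = 1 − 0.7500 = 0.2500
D & ~D = a·b on (0.7500, 0.2500) = 0.1875
D & A = a·b on (0.7500, 0.4100) = 0.3075
(D & ~D) & (D & A) = a·b on (0.1875, 0.3075) = 0.0577

0.058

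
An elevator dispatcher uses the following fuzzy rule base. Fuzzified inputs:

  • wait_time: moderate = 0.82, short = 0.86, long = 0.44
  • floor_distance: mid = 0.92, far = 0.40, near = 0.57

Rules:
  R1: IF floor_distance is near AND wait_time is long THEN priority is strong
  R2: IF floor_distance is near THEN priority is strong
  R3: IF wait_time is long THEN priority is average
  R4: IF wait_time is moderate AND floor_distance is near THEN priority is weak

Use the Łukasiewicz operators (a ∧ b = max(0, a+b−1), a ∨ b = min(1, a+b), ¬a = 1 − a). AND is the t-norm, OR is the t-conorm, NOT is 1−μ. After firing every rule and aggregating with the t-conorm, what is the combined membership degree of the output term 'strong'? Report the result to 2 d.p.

R1: near=0.57, long=0.44; AND[max(0, a+b−1)] → w = 0.01
R2: near=0.57 → w = 0.57
R3: long=0.44 → w = 0.44
R4: moderate=0.82, near=0.57; AND[max(0, a+b−1)] → w = 0.39
Rules with consequent 'strong': {R1, R2} → strengths 0.01, 0.57
Aggregate via t-conorm [min(1, a+b)]: 0.58

0.58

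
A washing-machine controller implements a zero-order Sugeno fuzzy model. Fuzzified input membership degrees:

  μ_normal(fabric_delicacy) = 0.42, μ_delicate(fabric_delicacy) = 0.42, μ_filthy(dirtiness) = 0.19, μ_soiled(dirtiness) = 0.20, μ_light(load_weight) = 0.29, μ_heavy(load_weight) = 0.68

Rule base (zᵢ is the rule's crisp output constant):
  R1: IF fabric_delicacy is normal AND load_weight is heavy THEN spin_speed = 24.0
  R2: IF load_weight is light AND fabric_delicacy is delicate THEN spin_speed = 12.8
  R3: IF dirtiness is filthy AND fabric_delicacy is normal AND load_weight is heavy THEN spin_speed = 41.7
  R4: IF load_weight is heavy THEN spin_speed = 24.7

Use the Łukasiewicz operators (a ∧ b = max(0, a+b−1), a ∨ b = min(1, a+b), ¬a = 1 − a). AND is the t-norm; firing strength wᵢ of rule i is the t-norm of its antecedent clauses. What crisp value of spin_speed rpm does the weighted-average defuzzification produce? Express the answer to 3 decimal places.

24.610

R1 (z=24.0): normal=0.42, heavy=0.68; AND[max(0, a+b−1)] → w = 0.10
R2 (z=12.8): light=0.29, delicate=0.42; AND[max(0, a+b−1)] → w = 0.00
R3 (z=41.7): filthy=0.19, normal=0.42, heavy=0.68; AND[max(0, a+b−1)] → w = 0.00
R4 (z=24.7): heavy=0.68 → w = 0.68
Weighted average = (0.10·24.0 + 0.00·12.8 + 0.00·41.7 + 0.68·24.7) / (0.10 + 0.00 + 0.00 + 0.68)
  = 19.1960 / 0.7800 = 24.610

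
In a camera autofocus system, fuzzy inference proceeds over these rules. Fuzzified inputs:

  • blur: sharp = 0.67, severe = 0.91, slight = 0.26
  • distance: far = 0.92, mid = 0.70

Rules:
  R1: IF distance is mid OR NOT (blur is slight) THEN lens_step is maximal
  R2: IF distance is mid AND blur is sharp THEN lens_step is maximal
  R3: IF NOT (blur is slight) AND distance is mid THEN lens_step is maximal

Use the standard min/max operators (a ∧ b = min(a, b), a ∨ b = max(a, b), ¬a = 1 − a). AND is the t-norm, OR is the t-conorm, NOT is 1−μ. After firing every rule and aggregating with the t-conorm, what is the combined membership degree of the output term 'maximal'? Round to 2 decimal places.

R1: mid=0.70, ¬slight=1−0.26=0.74; OR[max(a, b)] → w = 0.74
R2: mid=0.70, sharp=0.67; AND[min(a, b)] → w = 0.67
R3: ¬slight=1−0.26=0.74, mid=0.70; AND[min(a, b)] → w = 0.70
Rules with consequent 'maximal': {R1, R2, R3} → strengths 0.74, 0.67, 0.70
Aggregate via t-conorm [max(a, b)]: 0.74

0.74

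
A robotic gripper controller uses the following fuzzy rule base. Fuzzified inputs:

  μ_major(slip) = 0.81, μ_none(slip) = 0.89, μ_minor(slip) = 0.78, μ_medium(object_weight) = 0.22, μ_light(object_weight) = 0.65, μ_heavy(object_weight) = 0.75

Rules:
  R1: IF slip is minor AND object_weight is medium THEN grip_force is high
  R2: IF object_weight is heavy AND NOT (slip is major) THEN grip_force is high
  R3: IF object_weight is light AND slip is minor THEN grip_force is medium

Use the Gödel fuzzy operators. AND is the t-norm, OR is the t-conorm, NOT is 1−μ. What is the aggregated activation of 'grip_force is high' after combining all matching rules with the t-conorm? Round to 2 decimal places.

R1: minor=0.78, medium=0.22; AND[min(a, b)] → w = 0.22
R2: heavy=0.75, ¬major=1−0.81=0.19; AND[min(a, b)] → w = 0.19
R3: light=0.65, minor=0.78; AND[min(a, b)] → w = 0.65
Rules with consequent 'high': {R1, R2} → strengths 0.22, 0.19
Aggregate via t-conorm [max(a, b)]: 0.22

0.22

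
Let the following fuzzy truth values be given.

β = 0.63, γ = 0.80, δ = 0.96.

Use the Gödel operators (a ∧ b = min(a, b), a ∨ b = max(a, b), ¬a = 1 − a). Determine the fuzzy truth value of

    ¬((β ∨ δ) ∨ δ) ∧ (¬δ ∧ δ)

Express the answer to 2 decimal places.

β ∨ δ = max(a, b) on (0.63, 0.96) = 0.96
(β ∨ δ) ∨ δ = max(a, b) on (0.96, 0.96) = 0.96
¬((β ∨ δ) ∨ δ) = 1 − 0.96 = 0.04
¬δ = 1 − 0.96 = 0.04
¬δ ∧ δ = min(a, b) on (0.04, 0.96) = 0.04
¬((β ∨ δ) ∨ δ) ∧ (¬δ ∧ δ) = min(a, b) on (0.04, 0.04) = 0.04

0.04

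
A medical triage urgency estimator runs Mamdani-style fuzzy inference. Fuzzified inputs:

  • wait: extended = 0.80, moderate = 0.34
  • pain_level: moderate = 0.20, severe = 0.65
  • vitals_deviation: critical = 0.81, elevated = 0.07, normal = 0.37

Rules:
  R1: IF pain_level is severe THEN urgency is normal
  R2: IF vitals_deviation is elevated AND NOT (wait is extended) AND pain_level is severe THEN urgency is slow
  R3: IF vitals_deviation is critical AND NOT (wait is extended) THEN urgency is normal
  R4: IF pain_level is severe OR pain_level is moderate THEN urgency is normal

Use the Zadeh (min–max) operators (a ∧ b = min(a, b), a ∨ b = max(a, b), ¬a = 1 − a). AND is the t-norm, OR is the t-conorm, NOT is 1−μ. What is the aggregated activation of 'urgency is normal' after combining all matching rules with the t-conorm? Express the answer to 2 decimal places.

0.65

R1: severe=0.65 → w = 0.65
R2: elevated=0.07, ¬extended=1−0.80=0.20, severe=0.65; AND[min(a, b)] → w = 0.07
R3: critical=0.81, ¬extended=1−0.80=0.20; AND[min(a, b)] → w = 0.20
R4: severe=0.65, moderate=0.20; OR[max(a, b)] → w = 0.65
Rules with consequent 'normal': {R1, R3, R4} → strengths 0.65, 0.20, 0.65
Aggregate via t-conorm [max(a, b)]: 0.65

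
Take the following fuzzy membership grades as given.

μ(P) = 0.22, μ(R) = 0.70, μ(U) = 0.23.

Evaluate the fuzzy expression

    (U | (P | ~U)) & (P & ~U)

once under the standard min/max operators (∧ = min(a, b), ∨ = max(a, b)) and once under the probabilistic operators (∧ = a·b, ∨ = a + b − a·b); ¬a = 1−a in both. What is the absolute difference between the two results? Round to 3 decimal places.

0.074

Under standard min/max:
  ~U = 1 − 0.23 = 0.77
  P | ~U = max(a, b) on (0.22, 0.77) = 0.77
  U | (P | ~U) = max(a, b) on (0.23, 0.77) = 0.77
  ~U = 1 − 0.23 = 0.77
  P & ~U = min(a, b) on (0.22, 0.77) = 0.22
  (U | (P | ~U)) & (P & ~U) = min(a, b) on (0.77, 0.22) = 0.22
  → value = 0.2200
Under probabilistic:
  ~U = 1 − 0.2300 = 0.7700
  P | ~U = a + b − a·b on (0.2200, 0.7700) = 0.8206
  U | (P | ~U) = a + b − a·b on (0.2300, 0.8206) = 0.8619
  ~U = 1 − 0.2300 = 0.7700
  P & ~U = a·b on (0.2200, 0.7700) = 0.1694
  (U | (P | ~U)) & (P & ~U) = a·b on (0.8619, 0.1694) = 0.1460
  → value = 0.1460
|0.2200 − 0.1460| = 0.074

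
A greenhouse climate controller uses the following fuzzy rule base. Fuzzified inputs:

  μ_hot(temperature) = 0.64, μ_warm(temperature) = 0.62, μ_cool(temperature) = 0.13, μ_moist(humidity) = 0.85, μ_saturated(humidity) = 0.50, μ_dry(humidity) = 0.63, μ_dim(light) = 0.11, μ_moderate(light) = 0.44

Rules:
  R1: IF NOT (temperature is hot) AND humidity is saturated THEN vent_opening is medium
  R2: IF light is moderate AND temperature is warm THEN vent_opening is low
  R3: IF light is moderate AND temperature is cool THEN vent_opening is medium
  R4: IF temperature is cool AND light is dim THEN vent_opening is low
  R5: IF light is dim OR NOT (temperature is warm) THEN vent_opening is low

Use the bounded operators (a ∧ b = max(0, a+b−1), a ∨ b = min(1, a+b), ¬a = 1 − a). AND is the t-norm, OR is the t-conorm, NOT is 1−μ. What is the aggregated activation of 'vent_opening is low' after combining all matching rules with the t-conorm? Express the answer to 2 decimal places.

R1: ¬hot=1−0.64=0.36, saturated=0.50; AND[max(0, a+b−1)] → w = 0.00
R2: moderate=0.44, warm=0.62; AND[max(0, a+b−1)] → w = 0.06
R3: moderate=0.44, cool=0.13; AND[max(0, a+b−1)] → w = 0.00
R4: cool=0.13, dim=0.11; AND[max(0, a+b−1)] → w = 0.00
R5: dim=0.11, ¬warm=1−0.62=0.38; OR[min(1, a+b)] → w = 0.49
Rules with consequent 'low': {R2, R4, R5} → strengths 0.06, 0.00, 0.49
Aggregate via t-conorm [min(1, a+b)]: 0.55

0.55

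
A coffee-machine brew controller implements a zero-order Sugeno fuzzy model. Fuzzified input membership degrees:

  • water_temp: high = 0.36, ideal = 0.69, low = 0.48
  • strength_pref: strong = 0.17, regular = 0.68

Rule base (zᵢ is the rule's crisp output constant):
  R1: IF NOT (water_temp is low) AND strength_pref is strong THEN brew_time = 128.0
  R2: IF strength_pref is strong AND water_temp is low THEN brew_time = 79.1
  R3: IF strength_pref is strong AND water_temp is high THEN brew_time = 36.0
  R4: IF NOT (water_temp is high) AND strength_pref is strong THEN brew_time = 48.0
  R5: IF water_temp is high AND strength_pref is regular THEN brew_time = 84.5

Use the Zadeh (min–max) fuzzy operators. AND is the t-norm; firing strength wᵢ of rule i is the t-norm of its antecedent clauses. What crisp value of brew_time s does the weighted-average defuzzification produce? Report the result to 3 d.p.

76.834

R1 (z=128.0): ¬low=1−0.48=0.52, strong=0.17; AND[min(a, b)] → w = 0.17
R2 (z=79.1): strong=0.17, low=0.48; AND[min(a, b)] → w = 0.17
R3 (z=36.0): strong=0.17, high=0.36; AND[min(a, b)] → w = 0.17
R4 (z=48.0): ¬high=1−0.36=0.64, strong=0.17; AND[min(a, b)] → w = 0.17
R5 (z=84.5): high=0.36, regular=0.68; AND[min(a, b)] → w = 0.36
Weighted average = (0.17·128.0 + 0.17·79.1 + 0.17·36.0 + 0.17·48.0 + 0.36·84.5) / (0.17 + 0.17 + 0.17 + 0.17 + 0.36)
  = 79.9070 / 1.0400 = 76.834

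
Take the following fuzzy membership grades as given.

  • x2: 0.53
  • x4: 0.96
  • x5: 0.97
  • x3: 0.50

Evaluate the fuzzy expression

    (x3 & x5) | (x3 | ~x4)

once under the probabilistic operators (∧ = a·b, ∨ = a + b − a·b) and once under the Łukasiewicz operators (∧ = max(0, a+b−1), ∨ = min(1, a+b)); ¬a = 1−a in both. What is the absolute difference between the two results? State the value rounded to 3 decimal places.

Under probabilistic:
  x3 & x5 = a·b on (0.5000, 0.9700) = 0.4850
  ~x4 = 1 − 0.9600 = 0.0400
  x3 | ~x4 = a + b − a·b on (0.5000, 0.0400) = 0.5200
  (x3 & x5) | (x3 | ~x4) = a + b − a·b on (0.4850, 0.5200) = 0.7528
  → value = 0.7528
Under Łukasiewicz:
  x3 & x5 = max(0, a+b−1) on (0.50, 0.97) = 0.47
  ~x4 = 1 − 0.96 = 0.04
  x3 | ~x4 = min(1, a+b) on (0.50, 0.04) = 0.54
  (x3 & x5) | (x3 | ~x4) = min(1, a+b) on (0.47, 0.54) = 1.00
  → value = 1.0000
|0.7528 − 1.0000| = 0.247

0.247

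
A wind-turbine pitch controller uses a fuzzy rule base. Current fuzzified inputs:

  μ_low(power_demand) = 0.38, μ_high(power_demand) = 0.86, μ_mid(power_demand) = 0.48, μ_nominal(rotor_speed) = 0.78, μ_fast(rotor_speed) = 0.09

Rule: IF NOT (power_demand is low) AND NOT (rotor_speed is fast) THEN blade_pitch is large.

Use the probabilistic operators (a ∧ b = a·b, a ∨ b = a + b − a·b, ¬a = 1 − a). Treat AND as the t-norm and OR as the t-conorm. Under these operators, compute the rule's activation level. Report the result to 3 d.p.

0.564

firing strength: ¬low=1−0.38=0.62, ¬fast=1−0.09=0.91; AND[a·b] → w = 0.5642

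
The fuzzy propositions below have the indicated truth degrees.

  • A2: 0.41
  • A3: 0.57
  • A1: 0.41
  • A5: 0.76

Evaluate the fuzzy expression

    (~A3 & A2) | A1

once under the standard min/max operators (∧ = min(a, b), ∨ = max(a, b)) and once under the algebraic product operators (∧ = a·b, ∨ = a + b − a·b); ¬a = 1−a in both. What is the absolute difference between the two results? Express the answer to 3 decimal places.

0.104

Under standard min/max:
  ~A3 = 1 − 0.57 = 0.43
  ~A3 & A2 = min(a, b) on (0.43, 0.41) = 0.41
  (~A3 & A2) | A1 = max(a, b) on (0.41, 0.41) = 0.41
  → value = 0.4100
Under algebraic product:
  ~A3 = 1 − 0.5700 = 0.4300
  ~A3 & A2 = a·b on (0.4300, 0.4100) = 0.1763
  (~A3 & A2) | A1 = a + b − a·b on (0.1763, 0.4100) = 0.5140
  → value = 0.5140
|0.4100 − 0.5140| = 0.104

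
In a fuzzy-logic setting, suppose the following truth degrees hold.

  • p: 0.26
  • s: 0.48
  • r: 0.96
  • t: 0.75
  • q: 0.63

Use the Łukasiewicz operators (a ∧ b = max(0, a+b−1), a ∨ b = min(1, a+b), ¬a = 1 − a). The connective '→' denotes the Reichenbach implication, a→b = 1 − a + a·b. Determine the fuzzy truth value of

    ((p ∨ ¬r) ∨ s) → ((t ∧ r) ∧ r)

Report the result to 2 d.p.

0.74

¬r = 1 − 0.96 = 0.04
p ∨ ¬r = min(1, a+b) on (0.26, 0.04) = 0.30
(p ∨ ¬r) ∨ s = min(1, a+b) on (0.30, 0.48) = 0.78
t ∧ r = max(0, a+b−1) on (0.75, 0.96) = 0.71
(t ∧ r) ∧ r = max(0, a+b−1) on (0.71, 0.96) = 0.67
((p ∨ ¬r) ∨ s) → ((t ∧ r) ∧ r)  [Reichenbach: 1 − a + a·b] with a=0.78, b=0.67 → 0.74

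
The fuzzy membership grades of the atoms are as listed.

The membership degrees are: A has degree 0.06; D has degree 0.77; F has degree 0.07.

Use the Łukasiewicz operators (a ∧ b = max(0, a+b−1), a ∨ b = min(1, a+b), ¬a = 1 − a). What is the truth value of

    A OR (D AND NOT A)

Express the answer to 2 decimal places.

NOT A = 1 − 0.06 = 0.94
D AND NOT A = max(0, a+b−1) on (0.77, 0.94) = 0.71
A OR (D AND NOT A) = min(1, a+b) on (0.06, 0.71) = 0.77

0.77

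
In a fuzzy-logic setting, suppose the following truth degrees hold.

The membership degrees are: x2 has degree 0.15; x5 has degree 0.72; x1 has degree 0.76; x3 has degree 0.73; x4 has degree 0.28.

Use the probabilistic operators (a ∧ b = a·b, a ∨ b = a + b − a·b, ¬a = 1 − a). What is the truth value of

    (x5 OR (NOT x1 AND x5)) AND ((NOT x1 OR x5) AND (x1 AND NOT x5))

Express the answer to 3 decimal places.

0.129

NOT x1 = 1 − 0.7600 = 0.2400
NOT x1 AND x5 = a·b on (0.2400, 0.7200) = 0.1728
x5 OR (NOT x1 AND x5) = a + b − a·b on (0.7200, 0.1728) = 0.7684
NOT x1 = 1 − 0.7600 = 0.2400
NOT x1 OR x5 = a + b − a·b on (0.2400, 0.7200) = 0.7872
NOT x5 = 1 − 0.7200 = 0.2800
x1 AND NOT x5 = a·b on (0.7600, 0.2800) = 0.2128
(NOT x1 OR x5) AND (x1 AND NOT x5) = a·b on (0.7872, 0.2128) = 0.1675
(x5 OR (NOT x1 AND x5)) AND ((NOT x1 OR x5) AND (x1 AND NOT x5)) = a·b on (0.7684, 0.1675) = 0.1287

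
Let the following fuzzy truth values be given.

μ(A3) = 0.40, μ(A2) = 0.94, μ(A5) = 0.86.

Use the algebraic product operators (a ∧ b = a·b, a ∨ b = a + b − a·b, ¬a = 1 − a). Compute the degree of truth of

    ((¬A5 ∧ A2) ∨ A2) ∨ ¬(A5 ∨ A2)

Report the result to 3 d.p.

0.948

¬A5 = 1 − 0.8600 = 0.1400
¬A5 ∧ A2 = a·b on (0.1400, 0.9400) = 0.1316
(¬A5 ∧ A2) ∨ A2 = a + b − a·b on (0.1316, 0.9400) = 0.9479
A5 ∨ A2 = a + b − a·b on (0.8600, 0.9400) = 0.9916
¬(A5 ∨ A2) = 1 − 0.9916 = 0.0084
((¬A5 ∧ A2) ∨ A2) ∨ ¬(A5 ∨ A2) = a + b − a·b on (0.9479, 0.0084) = 0.9483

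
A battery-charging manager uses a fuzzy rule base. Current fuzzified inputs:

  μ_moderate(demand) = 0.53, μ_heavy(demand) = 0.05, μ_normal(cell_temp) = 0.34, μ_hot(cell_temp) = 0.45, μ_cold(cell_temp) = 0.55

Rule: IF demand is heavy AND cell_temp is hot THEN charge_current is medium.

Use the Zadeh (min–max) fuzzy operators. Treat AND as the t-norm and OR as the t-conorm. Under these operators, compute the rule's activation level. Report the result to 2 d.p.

firing strength: heavy=0.05, hot=0.45; AND[min(a, b)] → w = 0.05

0.05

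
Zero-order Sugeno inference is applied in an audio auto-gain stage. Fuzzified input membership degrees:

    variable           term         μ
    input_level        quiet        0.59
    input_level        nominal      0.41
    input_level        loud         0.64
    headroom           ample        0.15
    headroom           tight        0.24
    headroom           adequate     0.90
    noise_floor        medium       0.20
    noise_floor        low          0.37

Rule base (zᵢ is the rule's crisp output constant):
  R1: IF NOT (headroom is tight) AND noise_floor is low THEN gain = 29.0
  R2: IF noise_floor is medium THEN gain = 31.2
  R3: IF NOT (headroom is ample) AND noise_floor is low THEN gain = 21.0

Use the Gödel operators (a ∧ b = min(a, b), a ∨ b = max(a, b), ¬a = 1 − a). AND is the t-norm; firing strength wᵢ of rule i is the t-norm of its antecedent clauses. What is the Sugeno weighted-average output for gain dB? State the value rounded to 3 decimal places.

R1 (z=29.0): ¬tight=1−0.24=0.76, low=0.37; AND[min(a, b)] → w = 0.37
R2 (z=31.2): medium=0.20 → w = 0.20
R3 (z=21.0): ¬ample=1−0.15=0.85, low=0.37; AND[min(a, b)] → w = 0.37
Weighted average = (0.37·29.0 + 0.20·31.2 + 0.37·21.0) / (0.37 + 0.20 + 0.37)
  = 24.7400 / 0.9400 = 26.319

26.319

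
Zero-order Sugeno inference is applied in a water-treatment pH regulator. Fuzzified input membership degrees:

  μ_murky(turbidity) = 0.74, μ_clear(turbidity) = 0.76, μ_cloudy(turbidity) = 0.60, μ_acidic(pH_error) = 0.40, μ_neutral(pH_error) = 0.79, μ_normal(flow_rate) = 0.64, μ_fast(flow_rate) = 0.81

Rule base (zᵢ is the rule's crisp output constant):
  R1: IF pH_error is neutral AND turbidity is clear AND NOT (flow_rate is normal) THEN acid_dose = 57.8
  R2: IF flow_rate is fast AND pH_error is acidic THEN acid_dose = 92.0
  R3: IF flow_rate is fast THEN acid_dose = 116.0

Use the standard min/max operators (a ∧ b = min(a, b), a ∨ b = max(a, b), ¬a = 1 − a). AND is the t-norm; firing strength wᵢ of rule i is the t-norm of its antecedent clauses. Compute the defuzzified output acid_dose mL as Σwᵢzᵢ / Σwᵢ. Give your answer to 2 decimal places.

96.54

R1 (z=57.8): neutral=0.79, clear=0.76, ¬normal=1−0.64=0.36; AND[min(a, b)] → w = 0.36
R2 (z=92.0): fast=0.81, acidic=0.40; AND[min(a, b)] → w = 0.40
R3 (z=116.0): fast=0.81 → w = 0.81
Weighted average = (0.36·57.8 + 0.40·92.0 + 0.81·116.0) / (0.36 + 0.40 + 0.81)
  = 151.5680 / 1.5700 = 96.54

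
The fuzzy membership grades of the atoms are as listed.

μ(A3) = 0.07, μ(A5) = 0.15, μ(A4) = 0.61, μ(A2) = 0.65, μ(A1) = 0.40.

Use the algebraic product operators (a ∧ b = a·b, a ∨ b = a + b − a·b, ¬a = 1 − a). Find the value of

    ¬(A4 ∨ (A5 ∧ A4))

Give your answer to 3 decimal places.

0.354

A5 ∧ A4 = a·b on (0.1500, 0.6100) = 0.0915
A4 ∨ (A5 ∧ A4) = a + b − a·b on (0.6100, 0.0915) = 0.6457
¬(A4 ∨ (A5 ∧ A4)) = 1 − 0.6457 = 0.3543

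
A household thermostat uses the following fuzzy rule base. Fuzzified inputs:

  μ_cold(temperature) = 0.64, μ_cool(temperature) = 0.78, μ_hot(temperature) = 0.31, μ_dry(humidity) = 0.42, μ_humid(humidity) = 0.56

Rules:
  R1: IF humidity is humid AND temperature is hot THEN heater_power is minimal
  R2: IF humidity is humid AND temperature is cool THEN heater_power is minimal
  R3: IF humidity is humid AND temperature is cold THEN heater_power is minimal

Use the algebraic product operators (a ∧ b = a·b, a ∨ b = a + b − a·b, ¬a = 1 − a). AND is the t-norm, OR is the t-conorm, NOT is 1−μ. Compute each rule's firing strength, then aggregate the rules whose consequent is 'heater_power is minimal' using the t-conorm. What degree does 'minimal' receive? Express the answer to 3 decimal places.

0.701

R1: humid=0.56, hot=0.31; AND[a·b] → w = 0.1736
R2: humid=0.56, cool=0.78; AND[a·b] → w = 0.4368
R3: humid=0.56, cold=0.64; AND[a·b] → w = 0.3584
Rules with consequent 'minimal': {R1, R2, R3} → strengths 0.1736, 0.4368, 0.3584
Aggregate via t-conorm [a + b − a·b]: 0.7014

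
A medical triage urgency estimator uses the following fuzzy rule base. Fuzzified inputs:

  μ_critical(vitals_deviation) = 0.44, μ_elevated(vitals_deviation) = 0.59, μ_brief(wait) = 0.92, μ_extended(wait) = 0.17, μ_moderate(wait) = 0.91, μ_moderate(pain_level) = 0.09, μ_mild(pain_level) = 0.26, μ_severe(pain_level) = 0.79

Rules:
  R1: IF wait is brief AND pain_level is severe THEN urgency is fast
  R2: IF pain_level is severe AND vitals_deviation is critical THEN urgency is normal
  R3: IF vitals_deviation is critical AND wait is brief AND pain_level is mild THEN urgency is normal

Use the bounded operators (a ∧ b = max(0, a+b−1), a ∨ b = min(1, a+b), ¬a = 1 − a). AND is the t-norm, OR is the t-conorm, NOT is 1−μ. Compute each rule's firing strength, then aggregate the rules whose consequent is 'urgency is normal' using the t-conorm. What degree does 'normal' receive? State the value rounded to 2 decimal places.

0.23

R1: brief=0.92, severe=0.79; AND[max(0, a+b−1)] → w = 0.71
R2: severe=0.79, critical=0.44; AND[max(0, a+b−1)] → w = 0.23
R3: critical=0.44, brief=0.92, mild=0.26; AND[max(0, a+b−1)] → w = 0.00
Rules with consequent 'normal': {R2, R3} → strengths 0.23, 0.00
Aggregate via t-conorm [min(1, a+b)]: 0.23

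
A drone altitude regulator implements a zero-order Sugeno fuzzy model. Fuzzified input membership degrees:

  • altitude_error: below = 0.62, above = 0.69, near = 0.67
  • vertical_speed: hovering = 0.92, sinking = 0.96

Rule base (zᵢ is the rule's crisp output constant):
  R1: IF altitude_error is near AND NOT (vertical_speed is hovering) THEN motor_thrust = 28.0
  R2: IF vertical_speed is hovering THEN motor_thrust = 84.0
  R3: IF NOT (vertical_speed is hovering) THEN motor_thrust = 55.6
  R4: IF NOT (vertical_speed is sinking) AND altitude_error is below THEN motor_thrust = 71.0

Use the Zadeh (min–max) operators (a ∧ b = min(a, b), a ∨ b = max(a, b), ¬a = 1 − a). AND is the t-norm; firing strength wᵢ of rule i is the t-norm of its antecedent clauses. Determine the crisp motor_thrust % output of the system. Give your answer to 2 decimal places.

R1 (z=28.0): near=0.67, ¬hovering=1−0.92=0.08; AND[min(a, b)] → w = 0.08
R2 (z=84.0): hovering=0.92 → w = 0.92
R3 (z=55.6): ¬hovering=1−0.92=0.08 → w = 0.08
R4 (z=71.0): ¬sinking=1−0.96=0.04, below=0.62; AND[min(a, b)] → w = 0.04
Weighted average = (0.08·28.0 + 0.92·84.0 + 0.08·55.6 + 0.04·71.0) / (0.08 + 0.92 + 0.08 + 0.04)
  = 86.8080 / 1.1200 = 77.51

77.51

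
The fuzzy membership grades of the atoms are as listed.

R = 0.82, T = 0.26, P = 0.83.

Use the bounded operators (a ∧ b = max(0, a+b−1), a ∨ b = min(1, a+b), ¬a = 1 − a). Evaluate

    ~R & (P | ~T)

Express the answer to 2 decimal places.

~R = 1 − 0.82 = 0.18
~T = 1 − 0.26 = 0.74
P | ~T = min(1, a+b) on (0.83, 0.74) = 1.00
~R & (P | ~T) = max(0, a+b−1) on (0.18, 1.00) = 0.18

0.18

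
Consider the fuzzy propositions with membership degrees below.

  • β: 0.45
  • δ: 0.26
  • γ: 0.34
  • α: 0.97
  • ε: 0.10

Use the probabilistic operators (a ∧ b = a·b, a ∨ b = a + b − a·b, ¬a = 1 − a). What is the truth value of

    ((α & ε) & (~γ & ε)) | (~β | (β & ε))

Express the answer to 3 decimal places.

α & ε = a·b on (0.9700, 0.1000) = 0.0970
~γ = 1 − 0.3400 = 0.6600
~γ & ε = a·b on (0.6600, 0.1000) = 0.0660
(α & ε) & (~γ & ε) = a·b on (0.0970, 0.0660) = 0.0064
~β = 1 − 0.4500 = 0.5500
β & ε = a·b on (0.4500, 0.1000) = 0.0450
~β | (β & ε) = a + b − a·b on (0.5500, 0.0450) = 0.5703
((α & ε) & (~γ & ε)) | (~β | (β & ε)) = a + b − a·b on (0.0064, 0.5703) = 0.5730

0.573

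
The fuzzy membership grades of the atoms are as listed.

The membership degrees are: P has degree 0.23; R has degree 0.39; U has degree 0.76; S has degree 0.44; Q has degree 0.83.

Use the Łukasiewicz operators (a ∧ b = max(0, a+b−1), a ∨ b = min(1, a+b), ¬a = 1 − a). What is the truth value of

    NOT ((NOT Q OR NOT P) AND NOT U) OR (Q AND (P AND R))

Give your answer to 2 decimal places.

0.82

NOT Q = 1 − 0.83 = 0.17
NOT P = 1 − 0.23 = 0.77
NOT Q OR NOT P = min(1, a+b) on (0.17, 0.77) = 0.94
NOT U = 1 − 0.76 = 0.24
(NOT Q OR NOT P) AND NOT U = max(0, a+b−1) on (0.94, 0.24) = 0.18
NOT ((NOT Q OR NOT P) AND NOT U) = 1 − 0.18 = 0.82
P AND R = max(0, a+b−1) on (0.23, 0.39) = 0.00
Q AND (P AND R) = max(0, a+b−1) on (0.83, 0.00) = 0.00
NOT ((NOT Q OR NOT P) AND NOT U) OR (Q AND (P AND R)) = min(1, a+b) on (0.82, 0.00) = 0.82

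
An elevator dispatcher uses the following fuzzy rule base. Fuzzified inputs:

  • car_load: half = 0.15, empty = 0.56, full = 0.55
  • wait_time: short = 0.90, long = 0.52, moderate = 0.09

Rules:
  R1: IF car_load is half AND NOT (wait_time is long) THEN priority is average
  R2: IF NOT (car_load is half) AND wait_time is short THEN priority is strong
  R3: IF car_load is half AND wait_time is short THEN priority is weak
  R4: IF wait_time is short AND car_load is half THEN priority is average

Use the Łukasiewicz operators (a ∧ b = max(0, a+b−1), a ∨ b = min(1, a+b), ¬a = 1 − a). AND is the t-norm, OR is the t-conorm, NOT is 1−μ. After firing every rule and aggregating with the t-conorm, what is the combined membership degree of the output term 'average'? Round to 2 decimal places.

R1: half=0.15, ¬long=1−0.52=0.48; AND[max(0, a+b−1)] → w = 0.00
R2: ¬half=1−0.15=0.85, short=0.90; AND[max(0, a+b−1)] → w = 0.75
R3: half=0.15, short=0.90; AND[max(0, a+b−1)] → w = 0.05
R4: short=0.90, half=0.15; AND[max(0, a+b−1)] → w = 0.05
Rules with consequent 'average': {R1, R4} → strengths 0.00, 0.05
Aggregate via t-conorm [min(1, a+b)]: 0.05

0.05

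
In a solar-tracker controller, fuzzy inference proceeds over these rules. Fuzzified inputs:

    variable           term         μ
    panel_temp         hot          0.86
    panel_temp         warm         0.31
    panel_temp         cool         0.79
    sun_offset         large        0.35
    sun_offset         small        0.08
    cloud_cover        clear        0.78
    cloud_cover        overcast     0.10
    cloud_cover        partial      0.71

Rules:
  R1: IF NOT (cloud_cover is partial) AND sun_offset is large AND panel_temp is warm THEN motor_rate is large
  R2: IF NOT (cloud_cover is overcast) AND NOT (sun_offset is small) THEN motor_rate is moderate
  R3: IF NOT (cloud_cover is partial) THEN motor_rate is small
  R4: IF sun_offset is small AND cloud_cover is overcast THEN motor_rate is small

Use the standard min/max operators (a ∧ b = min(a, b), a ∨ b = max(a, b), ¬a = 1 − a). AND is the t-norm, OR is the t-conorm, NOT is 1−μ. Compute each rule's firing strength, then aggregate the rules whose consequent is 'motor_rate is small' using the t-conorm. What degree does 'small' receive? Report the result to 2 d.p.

R1: ¬partial=1−0.71=0.29, large=0.35, warm=0.31; AND[min(a, b)] → w = 0.29
R2: ¬overcast=1−0.10=0.90, ¬small=1−0.08=0.92; AND[min(a, b)] → w = 0.90
R3: ¬partial=1−0.71=0.29 → w = 0.29
R4: small=0.08, overcast=0.10; AND[min(a, b)] → w = 0.08
Rules with consequent 'small': {R3, R4} → strengths 0.29, 0.08
Aggregate via t-conorm [max(a, b)]: 0.29

0.29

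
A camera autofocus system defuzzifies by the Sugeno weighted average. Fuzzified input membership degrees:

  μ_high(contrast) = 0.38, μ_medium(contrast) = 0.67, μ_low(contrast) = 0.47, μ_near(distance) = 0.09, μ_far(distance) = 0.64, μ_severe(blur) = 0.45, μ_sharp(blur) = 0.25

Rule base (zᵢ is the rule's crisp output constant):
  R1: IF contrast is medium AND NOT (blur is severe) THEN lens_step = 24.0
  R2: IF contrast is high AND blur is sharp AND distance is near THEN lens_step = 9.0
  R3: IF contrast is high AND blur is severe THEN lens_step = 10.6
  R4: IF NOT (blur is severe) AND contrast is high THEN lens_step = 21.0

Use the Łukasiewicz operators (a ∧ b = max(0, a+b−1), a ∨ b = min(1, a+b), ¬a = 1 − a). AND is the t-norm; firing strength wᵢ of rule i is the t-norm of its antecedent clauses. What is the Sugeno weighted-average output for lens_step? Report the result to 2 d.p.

R1 (z=24.0): medium=0.67, ¬severe=1−0.45=0.55; AND[max(0, a+b−1)] → w = 0.22
R2 (z=9.0): high=0.38, sharp=0.25, near=0.09; AND[max(0, a+b−1)] → w = 0.00
R3 (z=10.6): high=0.38, severe=0.45; AND[max(0, a+b−1)] → w = 0.00
R4 (z=21.0): ¬severe=1−0.45=0.55, high=0.38; AND[max(0, a+b−1)] → w = 0.00
Weighted average = (0.22·24.0 + 0.00·9.0 + 0.00·10.6 + 0.00·21.0) / (0.22 + 0.00 + 0.00 + 0.00)
  = 5.2800 / 0.2200 = 24.00

24.00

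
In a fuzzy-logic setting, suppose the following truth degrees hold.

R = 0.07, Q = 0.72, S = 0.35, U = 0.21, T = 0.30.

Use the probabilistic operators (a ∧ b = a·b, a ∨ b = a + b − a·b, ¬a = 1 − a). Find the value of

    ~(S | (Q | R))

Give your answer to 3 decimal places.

Q | R = a + b − a·b on (0.7200, 0.0700) = 0.7396
S | (Q | R) = a + b − a·b on (0.3500, 0.7396) = 0.8307
~(S | (Q | R)) = 1 − 0.8307 = 0.1693

0.169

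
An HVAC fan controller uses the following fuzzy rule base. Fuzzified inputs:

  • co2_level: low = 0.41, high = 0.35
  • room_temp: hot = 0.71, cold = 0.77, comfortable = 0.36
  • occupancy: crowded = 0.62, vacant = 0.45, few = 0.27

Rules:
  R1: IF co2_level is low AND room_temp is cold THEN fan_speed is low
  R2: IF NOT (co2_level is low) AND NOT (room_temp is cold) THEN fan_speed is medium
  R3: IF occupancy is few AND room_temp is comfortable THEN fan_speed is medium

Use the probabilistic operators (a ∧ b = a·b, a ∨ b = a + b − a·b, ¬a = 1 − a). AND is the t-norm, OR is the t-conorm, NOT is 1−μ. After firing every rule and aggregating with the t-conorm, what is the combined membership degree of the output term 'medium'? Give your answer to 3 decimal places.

0.220

R1: low=0.41, cold=0.77; AND[a·b] → w = 0.3157
R2: ¬low=1−0.41=0.59, ¬cold=1−0.77=0.23; AND[a·b] → w = 0.1357
R3: few=0.27, comfortable=0.36; AND[a·b] → w = 0.0972
Rules with consequent 'medium': {R2, R3} → strengths 0.1357, 0.0972
Aggregate via t-conorm [a + b − a·b]: 0.2197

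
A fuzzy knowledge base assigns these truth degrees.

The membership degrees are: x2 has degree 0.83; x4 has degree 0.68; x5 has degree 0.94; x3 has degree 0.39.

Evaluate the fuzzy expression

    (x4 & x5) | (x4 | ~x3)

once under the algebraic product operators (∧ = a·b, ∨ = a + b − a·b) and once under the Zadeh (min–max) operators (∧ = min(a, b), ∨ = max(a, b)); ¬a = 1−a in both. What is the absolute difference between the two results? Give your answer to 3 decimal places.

0.275

Under algebraic product:
  x4 & x5 = a·b on (0.6800, 0.9400) = 0.6392
  ~x3 = 1 − 0.3900 = 0.6100
  x4 | ~x3 = a + b − a·b on (0.6800, 0.6100) = 0.8752
  (x4 & x5) | (x4 | ~x3) = a + b − a·b on (0.6392, 0.8752) = 0.9550
  → value = 0.9550
Under Zadeh (min–max):
  x4 & x5 = min(a, b) on (0.68, 0.94) = 0.68
  ~x3 = 1 − 0.39 = 0.61
  x4 | ~x3 = max(a, b) on (0.68, 0.61) = 0.68
  (x4 & x5) | (x4 | ~x3) = max(a, b) on (0.68, 0.68) = 0.68
  → value = 0.6800
|0.9550 − 0.6800| = 0.275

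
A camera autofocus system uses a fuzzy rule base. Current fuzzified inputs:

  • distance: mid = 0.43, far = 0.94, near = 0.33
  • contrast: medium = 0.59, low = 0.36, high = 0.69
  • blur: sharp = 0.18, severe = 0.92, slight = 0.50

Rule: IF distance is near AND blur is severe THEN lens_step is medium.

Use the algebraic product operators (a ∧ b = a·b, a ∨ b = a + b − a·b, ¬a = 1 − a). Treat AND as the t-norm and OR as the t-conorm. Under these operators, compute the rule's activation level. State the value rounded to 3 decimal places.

firing strength: near=0.33, severe=0.92; AND[a·b] → w = 0.3036

0.304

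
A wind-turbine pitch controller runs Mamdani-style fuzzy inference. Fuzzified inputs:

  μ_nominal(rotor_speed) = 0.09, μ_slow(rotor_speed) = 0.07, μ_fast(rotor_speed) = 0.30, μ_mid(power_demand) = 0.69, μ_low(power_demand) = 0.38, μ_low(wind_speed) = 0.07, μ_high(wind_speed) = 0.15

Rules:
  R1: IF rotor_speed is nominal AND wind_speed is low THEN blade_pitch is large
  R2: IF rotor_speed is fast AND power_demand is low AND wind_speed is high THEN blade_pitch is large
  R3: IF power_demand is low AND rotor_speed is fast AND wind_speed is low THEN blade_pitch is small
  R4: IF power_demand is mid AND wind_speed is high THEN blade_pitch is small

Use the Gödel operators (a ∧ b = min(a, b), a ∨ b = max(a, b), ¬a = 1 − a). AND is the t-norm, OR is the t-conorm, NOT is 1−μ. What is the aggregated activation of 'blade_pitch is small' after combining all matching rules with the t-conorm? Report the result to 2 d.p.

R1: nominal=0.09, low=0.07; AND[min(a, b)] → w = 0.07
R2: fast=0.30, low=0.38, high=0.15; AND[min(a, b)] → w = 0.15
R3: low=0.38, fast=0.30, low=0.07; AND[min(a, b)] → w = 0.07
R4: mid=0.69, high=0.15; AND[min(a, b)] → w = 0.15
Rules with consequent 'small': {R3, R4} → strengths 0.07, 0.15
Aggregate via t-conorm [max(a, b)]: 0.15

0.15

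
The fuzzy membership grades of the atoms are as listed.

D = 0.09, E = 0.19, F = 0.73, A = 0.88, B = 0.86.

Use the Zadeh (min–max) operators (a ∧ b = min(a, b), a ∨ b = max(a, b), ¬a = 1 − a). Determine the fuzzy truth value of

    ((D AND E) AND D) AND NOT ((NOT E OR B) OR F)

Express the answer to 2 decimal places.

D AND E = min(a, b) on (0.09, 0.19) = 0.09
(D AND E) AND D = min(a, b) on (0.09, 0.09) = 0.09
NOT E = 1 − 0.19 = 0.81
NOT E OR B = max(a, b) on (0.81, 0.86) = 0.86
(NOT E OR B) OR F = max(a, b) on (0.86, 0.73) = 0.86
NOT ((NOT E OR B) OR F) = 1 − 0.86 = 0.14
((D AND E) AND D) AND NOT ((NOT E OR B) OR F) = min(a, b) on (0.09, 0.14) = 0.09

0.09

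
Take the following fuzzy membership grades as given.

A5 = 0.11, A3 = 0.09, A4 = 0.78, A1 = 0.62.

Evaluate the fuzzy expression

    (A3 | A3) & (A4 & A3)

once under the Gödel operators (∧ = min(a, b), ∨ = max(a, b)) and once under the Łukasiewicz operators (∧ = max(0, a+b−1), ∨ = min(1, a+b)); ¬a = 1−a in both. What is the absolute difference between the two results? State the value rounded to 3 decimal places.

0.090

Under Gödel:
  A3 | A3 = max(a, b) on (0.09, 0.09) = 0.09
  A4 & A3 = min(a, b) on (0.78, 0.09) = 0.09
  (A3 | A3) & (A4 & A3) = min(a, b) on (0.09, 0.09) = 0.09
  → value = 0.0900
Under Łukasiewicz:
  A3 | A3 = min(1, a+b) on (0.09, 0.09) = 0.18
  A4 & A3 = max(0, a+b−1) on (0.78, 0.09) = 0.00
  (A3 | A3) & (A4 & A3) = max(0, a+b−1) on (0.18, 0.00) = 0.00
  → value = 0.0000
|0.0900 − 0.0000| = 0.090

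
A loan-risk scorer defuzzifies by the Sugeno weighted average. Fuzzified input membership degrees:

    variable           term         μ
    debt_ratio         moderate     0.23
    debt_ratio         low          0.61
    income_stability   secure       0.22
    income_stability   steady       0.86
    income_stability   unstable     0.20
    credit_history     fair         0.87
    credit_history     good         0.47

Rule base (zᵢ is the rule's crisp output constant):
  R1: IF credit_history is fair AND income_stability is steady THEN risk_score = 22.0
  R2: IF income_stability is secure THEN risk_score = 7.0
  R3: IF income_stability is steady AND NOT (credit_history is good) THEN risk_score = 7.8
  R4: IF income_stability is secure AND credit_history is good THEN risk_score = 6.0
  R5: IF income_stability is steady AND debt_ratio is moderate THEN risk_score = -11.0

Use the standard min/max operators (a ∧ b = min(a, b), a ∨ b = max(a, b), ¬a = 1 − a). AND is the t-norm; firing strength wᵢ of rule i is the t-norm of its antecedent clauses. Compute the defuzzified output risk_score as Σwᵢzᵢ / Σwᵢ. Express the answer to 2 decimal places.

11.35

R1 (z=22.0): fair=0.87, steady=0.86; AND[min(a, b)] → w = 0.86
R2 (z=7.0): secure=0.22 → w = 0.22
R3 (z=7.8): steady=0.86, ¬good=1−0.47=0.53; AND[min(a, b)] → w = 0.53
R4 (z=6.0): secure=0.22, good=0.47; AND[min(a, b)] → w = 0.22
R5 (z=-11.0): steady=0.86, moderate=0.23; AND[min(a, b)] → w = 0.23
Weighted average = (0.86·22.0 + 0.22·7.0 + 0.53·7.8 + 0.22·6.0 + 0.23·-11.0) / (0.86 + 0.22 + 0.53 + 0.22 + 0.23)
  = 23.3840 / 2.0600 = 11.35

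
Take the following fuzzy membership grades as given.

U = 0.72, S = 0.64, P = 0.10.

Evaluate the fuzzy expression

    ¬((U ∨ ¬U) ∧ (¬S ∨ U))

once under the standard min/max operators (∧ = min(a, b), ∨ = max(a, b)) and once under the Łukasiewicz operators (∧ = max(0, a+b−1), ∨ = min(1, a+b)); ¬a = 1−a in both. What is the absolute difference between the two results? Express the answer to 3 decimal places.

0.280

Under standard min/max:
  ¬U = 1 − 0.72 = 0.28
  U ∨ ¬U = max(a, b) on (0.72, 0.28) = 0.72
  ¬S = 1 − 0.64 = 0.36
  ¬S ∨ U = max(a, b) on (0.36, 0.72) = 0.72
  (U ∨ ¬U) ∧ (¬S ∨ U) = min(a, b) on (0.72, 0.72) = 0.72
  ¬((U ∨ ¬U) ∧ (¬S ∨ U)) = 1 − 0.72 = 0.28
  → value = 0.2800
Under Łukasiewicz:
  ¬U = 1 − 0.72 = 0.28
  U ∨ ¬U = min(1, a+b) on (0.72, 0.28) = 1.00
  ¬S = 1 − 0.64 = 0.36
  ¬S ∨ U = min(1, a+b) on (0.36, 0.72) = 1.00
  (U ∨ ¬U) ∧ (¬S ∨ U) = max(0, a+b−1) on (1.00, 1.00) = 1.00
  ¬((U ∨ ¬U) ∧ (¬S ∨ U)) = 1 − 1.00 = 0.00
  → value = 0.0000
|0.2800 − 0.0000| = 0.280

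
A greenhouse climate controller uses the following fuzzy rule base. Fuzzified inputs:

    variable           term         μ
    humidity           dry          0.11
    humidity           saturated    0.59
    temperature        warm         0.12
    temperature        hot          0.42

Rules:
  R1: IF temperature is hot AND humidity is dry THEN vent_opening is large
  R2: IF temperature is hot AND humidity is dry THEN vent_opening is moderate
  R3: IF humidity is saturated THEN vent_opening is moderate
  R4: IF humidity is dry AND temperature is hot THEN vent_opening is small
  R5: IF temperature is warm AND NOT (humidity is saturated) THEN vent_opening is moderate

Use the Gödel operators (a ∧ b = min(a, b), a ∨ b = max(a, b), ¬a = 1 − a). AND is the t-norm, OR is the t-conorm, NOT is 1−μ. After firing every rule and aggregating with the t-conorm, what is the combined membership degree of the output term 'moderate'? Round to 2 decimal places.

0.59

R1: hot=0.42, dry=0.11; AND[min(a, b)] → w = 0.11
R2: hot=0.42, dry=0.11; AND[min(a, b)] → w = 0.11
R3: saturated=0.59 → w = 0.59
R4: dry=0.11, hot=0.42; AND[min(a, b)] → w = 0.11
R5: warm=0.12, ¬saturated=1−0.59=0.41; AND[min(a, b)] → w = 0.12
Rules with consequent 'moderate': {R2, R3, R5} → strengths 0.11, 0.59, 0.12
Aggregate via t-conorm [max(a, b)]: 0.59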